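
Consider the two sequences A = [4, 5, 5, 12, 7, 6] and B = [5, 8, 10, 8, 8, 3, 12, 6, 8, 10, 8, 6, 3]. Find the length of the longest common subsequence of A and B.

Backtracking the LCS table gives one alignment: 5 (A2,B1) → 12 (A4,B7) → 6 (A6,B12).
So the longest common subsequence has length 3.

3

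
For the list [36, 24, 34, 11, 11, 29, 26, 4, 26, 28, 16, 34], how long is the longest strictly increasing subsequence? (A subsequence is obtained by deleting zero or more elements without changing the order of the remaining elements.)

4

One longest increasing subsequence is 24, 26, 28, 34 (positions 2,7,10,12), of length 4; no longer one exists.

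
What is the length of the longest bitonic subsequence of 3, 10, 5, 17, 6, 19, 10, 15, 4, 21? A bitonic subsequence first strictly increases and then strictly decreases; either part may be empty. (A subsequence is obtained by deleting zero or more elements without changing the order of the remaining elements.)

Let inc[i] be the LIS ending at i and dec[i] the longest strictly decreasing subsequence starting at i. inc = [1, 2, 2, 3, 3, 4, 4, 5, 2, 6], dec = [1, 3, 2, 3, 2, 3, 2, 2, 1, 1].
max_i inc[i]+dec[i]−1 = 6, with one witness 3, 10, 17, 19, 15, 4.

6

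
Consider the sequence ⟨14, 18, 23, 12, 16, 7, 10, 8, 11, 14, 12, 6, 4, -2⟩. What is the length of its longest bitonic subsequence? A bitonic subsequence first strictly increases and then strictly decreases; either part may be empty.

9

Let inc[i] be the LIS ending at i and dec[i] the longest strictly decreasing subsequence starting at i. inc = [1, 2, 3, 1, 2, 1, 2, 2, 3, 4, 4, 1, 1, 1], dec = [7, 7, 7, 6, 6, 4, 5, 4, 4, 5, 4, 3, 2, 1].
max_i inc[i]+dec[i]−1 = 9, with one witness 14, 18, 23, 16, 14, 12, 6, 4, -2.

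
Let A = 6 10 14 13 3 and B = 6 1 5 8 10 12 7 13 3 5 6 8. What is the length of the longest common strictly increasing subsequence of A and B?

A longest common strictly increasing subsequence is 6, 10, 13 (length 3); it appears in order in both A and B, and no longer such subsequence exists.

3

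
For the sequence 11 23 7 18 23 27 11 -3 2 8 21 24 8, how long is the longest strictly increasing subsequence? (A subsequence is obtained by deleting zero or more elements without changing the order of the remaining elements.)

5

One longest increasing subsequence is -3, 2, 8, 21, 24 (positions 8,9,10,11,12), of length 5; no longer one exists.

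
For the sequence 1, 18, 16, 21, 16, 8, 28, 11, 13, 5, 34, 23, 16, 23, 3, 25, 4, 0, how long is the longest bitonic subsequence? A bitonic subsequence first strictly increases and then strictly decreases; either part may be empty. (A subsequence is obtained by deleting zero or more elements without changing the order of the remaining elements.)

One longest bitonic subsequence is 1, 18, 21, 28, 34, 23, 16, 4, 0 (positions 1,2,4,7,11,12,13,17,18): it rises to 34 then falls. Length 9 is optimal.

9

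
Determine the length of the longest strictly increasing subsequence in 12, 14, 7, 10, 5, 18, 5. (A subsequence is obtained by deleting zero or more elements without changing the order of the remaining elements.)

Let dp[i] be the longest increasing subsequence ending at position i. Then dp = [1, 2, 1, 2, 1, 3, 1].
The maximum is 3; one witness is 12, 14, 18 at positions 1,2,6.

3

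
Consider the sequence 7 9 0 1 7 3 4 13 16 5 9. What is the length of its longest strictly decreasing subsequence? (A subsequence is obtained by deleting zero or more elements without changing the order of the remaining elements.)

One longest decreasing subsequence is 9, 7, 3 (positions 2,5,6), of length 3; no longer one exists.

3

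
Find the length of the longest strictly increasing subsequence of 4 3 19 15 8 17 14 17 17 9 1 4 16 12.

4

Scanning left to right, the best length ending at each element is: 4→1, 3→1, 19→2, 15→2, 8→2, 17→3, 14→3, 17→4, 17→4, 9→3, 1→1, 4→2, 16→4, 12→4.
So the longest increasing subsequence has length 4, e.g. 4, 8, 14, 17.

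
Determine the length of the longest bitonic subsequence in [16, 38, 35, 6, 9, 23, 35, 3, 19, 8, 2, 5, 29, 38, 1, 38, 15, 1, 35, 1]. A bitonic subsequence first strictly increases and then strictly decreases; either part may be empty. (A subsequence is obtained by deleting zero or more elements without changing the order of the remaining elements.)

8

Let inc[i] be the LIS ending at i and dec[i] the longest strictly decreasing subsequence starting at i. inc = [1, 2, 2, 1, 2, 3, 4, 1, 3, 2, 1, 2, 4, 5, 1, 5, 3, 1, 5, 1], dec = [5, 7, 6, 4, 4, 5, 5, 3, 4, 3, 2, 2, 3, 3, 1, 3, 2, 1, 2, 1].
max_i inc[i]+dec[i]−1 = 8, with one witness 16, 38, 35, 23, 19, 8, 5, 1.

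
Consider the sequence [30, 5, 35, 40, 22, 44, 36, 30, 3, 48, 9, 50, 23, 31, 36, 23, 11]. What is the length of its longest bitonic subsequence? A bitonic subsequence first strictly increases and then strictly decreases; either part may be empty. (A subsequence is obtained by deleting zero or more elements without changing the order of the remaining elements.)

Let inc[i] be the LIS ending at i and dec[i] the longest strictly decreasing subsequence starting at i. inc = [1, 1, 2, 3, 2, 4, 3, 3, 1, 5, 2, 6, 3, 4, 5, 3, 3], dec = [3, 2, 4, 5, 2, 5, 4, 3, 1, 4, 1, 4, 2, 3, 3, 2, 1].
max_i inc[i]+dec[i]−1 = 9, with one witness 30, 35, 40, 44, 48, 50, 36, 23, 11.

9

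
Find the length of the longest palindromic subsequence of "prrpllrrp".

8

One longest palindromic subsequence is prrllrrp (positions 1,2,3,5,6,7,8,9); it reads the same forward and backward, and the interval DP gives dp[1][9] = 8.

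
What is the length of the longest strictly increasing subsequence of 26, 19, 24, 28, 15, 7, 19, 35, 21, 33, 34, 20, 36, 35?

6

One longest increasing subsequence is 19, 24, 28, 33, 34, 36 (positions 2,3,4,10,11,13), of length 6; no longer one exists.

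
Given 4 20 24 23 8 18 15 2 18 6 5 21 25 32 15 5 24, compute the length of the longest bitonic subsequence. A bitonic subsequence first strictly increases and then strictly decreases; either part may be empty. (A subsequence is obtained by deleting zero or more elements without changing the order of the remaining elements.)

9

One longest bitonic subsequence is 4, 8, 15, 18, 21, 25, 32, 15, 5 (positions 1,5,7,9,12,13,14,15,16): it rises to 32 then falls. Length 9 is optimal.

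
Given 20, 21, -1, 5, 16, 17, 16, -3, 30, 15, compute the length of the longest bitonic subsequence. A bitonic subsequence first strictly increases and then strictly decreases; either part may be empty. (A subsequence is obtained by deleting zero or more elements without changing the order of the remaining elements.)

One longest bitonic subsequence is -1, 5, 16, 17, 16, 15 (positions 3,4,5,6,7,10): it rises to 17 then falls. Length 6 is optimal.

6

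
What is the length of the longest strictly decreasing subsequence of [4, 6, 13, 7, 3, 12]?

Let dp[i] be the longest decreasing subsequence ending at position i. Then dp = [1, 1, 1, 2, 3, 2].
The maximum is 3; one witness is 13, 7, 3 at positions 3,4,5.

3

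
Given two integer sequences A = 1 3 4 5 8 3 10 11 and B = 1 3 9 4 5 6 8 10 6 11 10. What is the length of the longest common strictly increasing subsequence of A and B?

A longest common strictly increasing subsequence is 1, 3, 4, 5, 8, 10, 11 (length 7); it appears in order in both A and B, and no longer such subsequence exists.

7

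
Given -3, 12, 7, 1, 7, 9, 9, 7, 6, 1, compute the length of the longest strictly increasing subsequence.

Let dp[i] be the longest increasing subsequence ending at position i. Then dp = [1, 2, 2, 2, 3, 4, 4, 3, 3, 2].
The maximum is 4; one witness is -3, 1, 7, 9 at positions 1,4,5,6.

4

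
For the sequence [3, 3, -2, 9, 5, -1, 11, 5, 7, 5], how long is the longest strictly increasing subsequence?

4

Let dp[i] be the longest increasing subsequence ending at position i. Then dp = [1, 1, 1, 2, 2, 2, 3, 3, 4, 3].
The maximum is 4; one witness is -2, -1, 5, 7 at positions 3,6,8,9.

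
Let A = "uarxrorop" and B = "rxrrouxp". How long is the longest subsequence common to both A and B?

6

Backtracking the LCS table gives one alignment: r (A3,B1) → x (A4,B2) → r (A5,B3) → r (A7,B4) → o (A8,B5) → p (A9,B8).
So the longest common subsequence has length 6.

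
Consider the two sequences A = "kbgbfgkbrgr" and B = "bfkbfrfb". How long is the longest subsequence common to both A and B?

A longest common subsequence is bfkbr (length 5); the LCS DP confirms no longer common subsequence exists.

5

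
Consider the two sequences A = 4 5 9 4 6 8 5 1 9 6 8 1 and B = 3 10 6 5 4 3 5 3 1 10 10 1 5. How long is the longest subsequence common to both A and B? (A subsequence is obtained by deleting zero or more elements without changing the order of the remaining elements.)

A longest common subsequence is 5, 4, 5, 1, 1 (length 5); the LCS DP confirms no longer common subsequence exists.

5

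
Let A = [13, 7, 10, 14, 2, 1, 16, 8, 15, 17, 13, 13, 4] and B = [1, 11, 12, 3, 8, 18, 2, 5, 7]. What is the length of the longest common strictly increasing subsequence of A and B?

2

For each value that appears in both, track the longest common increasing run ending there.
The best achievable length is 2; one witness is 1, 8 (A-positions 6,8, B-positions 1,5).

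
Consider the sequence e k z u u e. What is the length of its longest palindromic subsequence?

4

One longest palindromic subsequence is euue (positions 1,4,5,6); it reads the same forward and backward, and the interval DP gives dp[1][6] = 4.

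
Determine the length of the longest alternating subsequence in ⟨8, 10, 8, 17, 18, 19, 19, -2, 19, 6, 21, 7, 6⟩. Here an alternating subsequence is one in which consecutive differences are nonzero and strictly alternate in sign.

Track the best alternating length ending on an up-step vs a down-step at each position: up/down = 1/1, 2/1, 1/3, 4/1, 4/1, 4/1, 4/1, 1/5, 6/1, 6/7, 8/1, 8/9, 6/9.
The maximum over both is 9; one such subsequence is 8, 10, 8, 17, -2, 19, 6, 21, 7.

9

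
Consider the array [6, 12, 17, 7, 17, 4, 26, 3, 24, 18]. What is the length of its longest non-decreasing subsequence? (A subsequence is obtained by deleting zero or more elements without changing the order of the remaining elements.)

One longest non-decreasing subsequence is 6, 12, 17, 17, 26 (positions 1,2,3,5,7), of length 5; no longer one exists.

5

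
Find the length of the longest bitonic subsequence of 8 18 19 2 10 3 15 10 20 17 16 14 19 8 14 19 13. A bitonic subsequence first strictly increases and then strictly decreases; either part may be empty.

One longest bitonic subsequence is 8, 18, 19, 20, 17, 16, 14, 13 (positions 1,2,3,9,10,11,15,17): it rises to 20 then falls. Length 8 is optimal.

8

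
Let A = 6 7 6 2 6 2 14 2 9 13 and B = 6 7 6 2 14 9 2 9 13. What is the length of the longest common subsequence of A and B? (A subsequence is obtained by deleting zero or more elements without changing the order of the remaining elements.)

Backtracking the LCS table gives one alignment: 6 (A1,B1) → 7 (A2,B2) → 6 (A5,B3) → 2 (A6,B4) → 14 (A7,B5) → 2 (A8,B7) → 9 (A9,B8) → 13 (A10,B9).
So the longest common subsequence has length 8.

8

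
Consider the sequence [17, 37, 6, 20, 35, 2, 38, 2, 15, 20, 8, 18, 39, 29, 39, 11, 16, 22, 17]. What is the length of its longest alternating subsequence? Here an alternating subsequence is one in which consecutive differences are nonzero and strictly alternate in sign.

15

Track the best alternating length ending on an up-step vs a down-step at each position: up/down = 1/1, 2/1, 1/3, 4/3, 4/3, 1/5, 6/1, 1/7, 8/7, 8/7, 8/9, 10/9, 10/1, 10/11, 12/1, 10/13, 14/13, 14/13, 14/15.
The maximum over both is 15; one such subsequence is 17, 37, 6, 20, 2, 38, 2, 15, 8, 39, 29, 39, 11, 22, 17.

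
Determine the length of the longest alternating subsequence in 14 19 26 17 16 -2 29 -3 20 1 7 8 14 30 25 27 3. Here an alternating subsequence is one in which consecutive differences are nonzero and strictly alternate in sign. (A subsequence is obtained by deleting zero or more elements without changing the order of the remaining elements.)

11

A longest alternating subsequence is 14, 19, 17, 29, -3, 20, 1, 30, 25, 27, 3 (positions 1,2,4,7,8,9,10,14,15,16,17); its 10 consecutive differences strictly alternate in sign, and length 11 is optimal.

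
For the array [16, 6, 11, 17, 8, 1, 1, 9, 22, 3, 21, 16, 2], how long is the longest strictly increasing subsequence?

4

Let dp[i] be the longest increasing subsequence ending at position i. Then dp = [1, 1, 2, 3, 2, 1, 1, 3, 4, 2, 4, 4, 2].
The maximum is 4; one witness is 6, 11, 17, 22 at positions 2,3,4,9.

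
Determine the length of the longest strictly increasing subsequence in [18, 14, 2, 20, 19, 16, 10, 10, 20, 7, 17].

3

Let dp[i] be the longest increasing subsequence ending at position i. Then dp = [1, 1, 1, 2, 2, 2, 2, 2, 3, 2, 3].
The maximum is 3; one witness is 18, 19, 20 at positions 1,5,9.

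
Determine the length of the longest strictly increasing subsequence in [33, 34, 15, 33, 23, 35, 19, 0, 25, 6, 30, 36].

5

Let dp[i] be the longest increasing subsequence ending at position i. Then dp = [1, 2, 1, 2, 2, 3, 2, 1, 3, 2, 4, 5].
The maximum is 5; one witness is 15, 23, 25, 30, 36 at positions 3,5,9,11,12.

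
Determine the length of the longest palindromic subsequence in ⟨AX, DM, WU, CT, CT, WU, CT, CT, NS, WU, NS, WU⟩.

Using dp[i][j] = 2 + dp[i+1][j−1] if the ends match, else max(dp[i+1][j], dp[i][j−1]):
dp[1][12] = 7. A witness is WU CT CT WU CT CT WU at positions 3,4,5,6,7,8,12.

7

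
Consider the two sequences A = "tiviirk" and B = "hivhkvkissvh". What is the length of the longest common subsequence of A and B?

Backtracking the LCS table gives one alignment: i (A2,B2) → v (A3,B6) → i (A4,B8).
So the longest common subsequence has length 3.

3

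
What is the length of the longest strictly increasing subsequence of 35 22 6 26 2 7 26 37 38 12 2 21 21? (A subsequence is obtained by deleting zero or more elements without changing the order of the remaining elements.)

Let dp[i] be the longest increasing subsequence ending at position i. Then dp = [1, 1, 1, 2, 1, 2, 3, 4, 5, 3, 1, 4, 4].
The maximum is 5; one witness is 6, 7, 26, 37, 38 at positions 3,6,7,8,9.

5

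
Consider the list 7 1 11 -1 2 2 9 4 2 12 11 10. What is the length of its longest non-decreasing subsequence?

5

Scanning left to right, the best length ending at each element is: 7→1, 1→1, 11→2, -1→1, 2→2, 2→3, 9→4, 4→4, 2→4, 12→5, 11→5, 10→5.
So the longest non-decreasing subsequence has length 5, e.g. 1, 2, 2, 9, 12.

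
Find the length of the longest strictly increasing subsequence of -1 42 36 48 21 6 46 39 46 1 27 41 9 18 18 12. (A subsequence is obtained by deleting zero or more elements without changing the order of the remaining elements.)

4

Scanning left to right, the best length ending at each element is: -1→1, 42→2, 36→2, 48→3, 21→2, 6→2, 46→3, 39→3, 46→4, 1→2, 27→3, 41→4, 9→3, 18→4, 18→4, 12→4.
So the longest increasing subsequence has length 4, e.g. -1, 36, 39, 46.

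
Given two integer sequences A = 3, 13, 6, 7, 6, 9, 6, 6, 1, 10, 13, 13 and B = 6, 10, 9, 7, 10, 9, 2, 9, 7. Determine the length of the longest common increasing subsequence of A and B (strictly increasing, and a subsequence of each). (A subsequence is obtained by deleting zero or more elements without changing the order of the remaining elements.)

For each value that appears in both, track the longest common increasing run ending there.
The best achievable length is 3; one witness is 6, 9, 10 (A-positions 3,6,10, B-positions 1,3,5).

3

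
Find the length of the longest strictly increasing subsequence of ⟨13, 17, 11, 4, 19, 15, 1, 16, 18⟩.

4

Let dp[i] be the longest increasing subsequence ending at position i. Then dp = [1, 2, 1, 1, 3, 2, 1, 3, 4].
The maximum is 4; one witness is 13, 15, 16, 18 at positions 1,6,8,9.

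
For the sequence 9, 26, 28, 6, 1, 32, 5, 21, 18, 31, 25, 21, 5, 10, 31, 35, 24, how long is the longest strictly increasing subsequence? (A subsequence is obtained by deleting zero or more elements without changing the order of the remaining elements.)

One longest increasing subsequence is 1, 5, 21, 25, 31, 35 (positions 5,7,8,11,15,16), of length 6; no longer one exists.

6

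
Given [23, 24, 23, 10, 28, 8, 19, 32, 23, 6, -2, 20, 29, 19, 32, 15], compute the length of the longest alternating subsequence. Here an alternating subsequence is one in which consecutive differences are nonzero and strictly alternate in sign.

11

A longest alternating subsequence is 23, 24, 23, 28, 8, 19, 6, 20, 19, 32, 15 (positions 1,2,3,5,6,7,10,12,14,15,16); its 10 consecutive differences strictly alternate in sign, and length 11 is optimal.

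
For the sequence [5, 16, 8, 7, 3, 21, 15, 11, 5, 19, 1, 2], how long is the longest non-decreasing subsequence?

Let dp[i] be the longest non-decreasing subsequence ending at position i. Then dp = [1, 2, 2, 2, 1, 3, 3, 3, 2, 4, 1, 2].
The maximum is 4; one witness is 5, 8, 15, 19 at positions 1,3,7,10.

4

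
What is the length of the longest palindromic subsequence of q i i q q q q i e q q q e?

Using dp[i][j] = 2 + dp[i+1][j−1] if the ends match, else max(dp[i+1][j], dp[i][j−1]):
dp[1][13] = 8. A witness is qqqqqqqq at positions 1,4,5,6,7,10,11,12.

8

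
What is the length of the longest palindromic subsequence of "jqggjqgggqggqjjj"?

One longest palindromic subsequence is jqggqgggqggqj (positions 1,2,3,4,6,7,8,9,10,11,12,13,16); it reads the same forward and backward, and the interval DP gives dp[1][16] = 13.

13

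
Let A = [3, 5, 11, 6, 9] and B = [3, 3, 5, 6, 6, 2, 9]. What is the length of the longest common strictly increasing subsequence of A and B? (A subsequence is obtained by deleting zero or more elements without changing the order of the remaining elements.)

For each value that appears in both, track the longest common increasing run ending there.
The best achievable length is 4; one witness is 3, 5, 6, 9 (A-positions 1,2,4,5, B-positions 1,3,4,7).

4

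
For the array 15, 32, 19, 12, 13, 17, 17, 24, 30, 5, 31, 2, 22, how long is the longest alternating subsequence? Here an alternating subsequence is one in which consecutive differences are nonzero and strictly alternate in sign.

Track the best alternating length ending on an up-step vs a down-step at each position: up/down = 1/1, 2/1, 2/3, 1/3, 4/3, 4/3, 4/3, 4/3, 4/3, 1/5, 6/3, 1/7, 8/7.
The maximum over both is 8; one such subsequence is 15, 32, 12, 13, 5, 31, 2, 22.

8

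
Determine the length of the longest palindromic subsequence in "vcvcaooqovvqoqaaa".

8

Using dp[i][j] = 2 + dp[i+1][j−1] if the ends match, else max(dp[i+1][j], dp[i][j−1]):
dp[1][17] = 8. A witness is aqovvoqa at positions 5,8,9,10,11,13,14,17.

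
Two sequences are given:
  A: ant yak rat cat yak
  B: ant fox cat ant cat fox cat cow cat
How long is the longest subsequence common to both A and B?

A longest common subsequence is ant, cat (length 2); the LCS DP confirms no longer common subsequence exists.

2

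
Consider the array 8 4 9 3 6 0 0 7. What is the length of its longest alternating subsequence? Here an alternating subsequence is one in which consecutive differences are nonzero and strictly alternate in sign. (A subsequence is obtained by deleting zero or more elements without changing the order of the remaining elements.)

A longest alternating subsequence is 8, 4, 9, 3, 6, 0, 7 (positions 1,2,3,4,5,6,8); its 6 consecutive differences strictly alternate in sign, and length 7 is optimal.

7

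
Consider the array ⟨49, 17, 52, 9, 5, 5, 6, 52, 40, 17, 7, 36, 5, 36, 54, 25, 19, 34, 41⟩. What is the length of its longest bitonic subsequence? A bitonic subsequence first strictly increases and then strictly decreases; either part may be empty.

7

One longest bitonic subsequence is 5, 6, 52, 40, 36, 25, 19 (positions 5,7,8,9,14,16,17): it rises to 52 then falls. Length 7 is optimal.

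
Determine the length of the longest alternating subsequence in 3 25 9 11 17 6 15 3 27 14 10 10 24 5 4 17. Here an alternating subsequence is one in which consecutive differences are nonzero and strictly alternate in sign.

A longest alternating subsequence is 3, 25, 9, 11, 6, 15, 3, 27, 14, 24, 5, 17 (positions 1,2,3,4,6,7,8,9,10,13,14,16); its 11 consecutive differences strictly alternate in sign, and length 12 is optimal.

12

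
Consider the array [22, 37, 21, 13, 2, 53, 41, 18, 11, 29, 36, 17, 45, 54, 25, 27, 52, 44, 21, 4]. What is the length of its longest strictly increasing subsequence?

6

Let dp[i] be the longest increasing subsequence ending at position i. Then dp = [1, 2, 1, 1, 1, 3, 3, 2, 2, 3, 4, 3, 5, 6, 4, 5, 6, 6, 4, 2].
The maximum is 6; one witness is 13, 18, 29, 36, 45, 54 at positions 4,8,10,11,13,14.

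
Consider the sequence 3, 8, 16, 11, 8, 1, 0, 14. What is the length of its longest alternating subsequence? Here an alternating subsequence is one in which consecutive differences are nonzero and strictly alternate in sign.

A longest alternating subsequence is 3, 16, 11, 14 (positions 1,3,4,8); its 3 consecutive differences strictly alternate in sign, and length 4 is optimal.

4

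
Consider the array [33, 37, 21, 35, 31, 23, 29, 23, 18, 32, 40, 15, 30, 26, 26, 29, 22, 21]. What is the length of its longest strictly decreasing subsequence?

Let dp[i] be the longest decreasing subsequence ending at position i. Then dp = [1, 1, 2, 2, 3, 4, 4, 5, 6, 3, 1, 7, 4, 5, 5, 5, 6, 7].
The maximum is 7; one witness is 37, 35, 31, 29, 23, 18, 15 at positions 2,4,5,7,8,9,12.

7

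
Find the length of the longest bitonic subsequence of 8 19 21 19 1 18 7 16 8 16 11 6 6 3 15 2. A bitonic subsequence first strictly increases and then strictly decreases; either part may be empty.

10

One longest bitonic subsequence is 8, 19, 21, 19, 18, 16, 11, 6, 3, 2 (positions 1,2,3,4,6,10,11,13,14,16): it rises to 21 then falls. Length 10 is optimal.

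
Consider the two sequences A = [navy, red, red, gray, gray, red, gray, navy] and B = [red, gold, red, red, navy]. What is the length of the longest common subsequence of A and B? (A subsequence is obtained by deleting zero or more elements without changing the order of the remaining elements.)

4

Backtracking the LCS table gives one alignment: red (A2,B1) → red (A3,B3) → red (A6,B4) → navy (A8,B5).
So the longest common subsequence has length 4.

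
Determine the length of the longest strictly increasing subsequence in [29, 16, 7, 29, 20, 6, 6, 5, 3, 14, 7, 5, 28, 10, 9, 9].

Scanning left to right, the best length ending at each element is: 29→1, 16→1, 7→1, 29→2, 20→2, 6→1, 6→1, 5→1, 3→1, 14→2, 7→2, 5→2, 28→3, 10→3, 9→3, 9→3.
So the longest increasing subsequence has length 3, e.g. 16, 20, 28.

3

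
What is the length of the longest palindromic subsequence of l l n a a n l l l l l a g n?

Using dp[i][j] = 2 + dp[i+1][j−1] if the ends match, else max(dp[i+1][j], dp[i][j−1]):
dp[1][14] = 9. A witness is nalllllan at positions 3,5,7,8,9,10,11,12,14.

9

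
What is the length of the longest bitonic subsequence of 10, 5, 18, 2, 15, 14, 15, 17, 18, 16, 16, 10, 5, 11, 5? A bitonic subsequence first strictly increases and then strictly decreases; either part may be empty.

8

Let inc[i] be the LIS ending at i and dec[i] the longest strictly decreasing subsequence starting at i. inc = [1, 1, 2, 1, 2, 2, 3, 4, 5, 4, 4, 2, 2, 3, 2], dec = [3, 2, 5, 1, 4, 3, 3, 4, 4, 3, 3, 2, 1, 2, 1].
max_i inc[i]+dec[i]−1 = 8, with one witness 10, 14, 15, 17, 18, 16, 11, 5.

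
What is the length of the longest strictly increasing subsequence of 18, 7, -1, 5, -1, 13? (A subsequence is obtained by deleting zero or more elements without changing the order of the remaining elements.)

3

Scanning left to right, the best length ending at each element is: 18→1, 7→1, -1→1, 5→2, -1→1, 13→3.
So the longest increasing subsequence has length 3, e.g. -1, 5, 13.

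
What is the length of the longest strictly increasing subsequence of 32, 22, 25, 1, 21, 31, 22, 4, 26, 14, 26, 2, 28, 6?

5

Let dp[i] be the longest increasing subsequence ending at position i. Then dp = [1, 1, 2, 1, 2, 3, 3, 2, 4, 3, 4, 2, 5, 3].
The maximum is 5; one witness is 1, 21, 22, 26, 28 at positions 4,5,7,9,13.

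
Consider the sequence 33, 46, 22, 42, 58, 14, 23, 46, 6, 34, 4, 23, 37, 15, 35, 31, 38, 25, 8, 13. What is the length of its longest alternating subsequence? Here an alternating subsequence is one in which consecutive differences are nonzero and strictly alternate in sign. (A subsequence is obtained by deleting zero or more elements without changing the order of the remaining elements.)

A longest alternating subsequence is 33, 46, 22, 42, 14, 23, 6, 34, 4, 23, 15, 35, 31, 38, 8, 13 (positions 1,2,3,4,6,7,9,10,11,12,14,15,16,17,19,20); its 15 consecutive differences strictly alternate in sign, and length 16 is optimal.

16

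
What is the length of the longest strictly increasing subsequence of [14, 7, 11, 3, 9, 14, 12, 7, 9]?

Let dp[i] be the longest increasing subsequence ending at position i. Then dp = [1, 1, 2, 1, 2, 3, 3, 2, 3].
The maximum is 3; one witness is 7, 11, 14 at positions 2,3,6.

3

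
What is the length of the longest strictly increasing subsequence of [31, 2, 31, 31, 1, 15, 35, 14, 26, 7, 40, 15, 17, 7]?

4

Scanning left to right, the best length ending at each element is: 31→1, 2→1, 31→2, 31→2, 1→1, 15→2, 35→3, 14→2, 26→3, 7→2, 40→4, 15→3, 17→4, 7→2.
So the longest increasing subsequence has length 4, e.g. 2, 31, 35, 40.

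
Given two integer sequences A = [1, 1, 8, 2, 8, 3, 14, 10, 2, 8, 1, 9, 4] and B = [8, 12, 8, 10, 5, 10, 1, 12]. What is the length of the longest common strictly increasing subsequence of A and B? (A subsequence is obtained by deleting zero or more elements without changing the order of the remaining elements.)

2

For each value that appears in both, track the longest common increasing run ending there.
The best achievable length is 2; one witness is 8, 10 (A-positions 3,8, B-positions 1,4).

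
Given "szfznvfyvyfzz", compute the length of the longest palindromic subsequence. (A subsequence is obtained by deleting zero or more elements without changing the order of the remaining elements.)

9

Using dp[i][j] = 2 + dp[i+1][j−1] if the ends match, else max(dp[i+1][j], dp[i][j−1]):
dp[1][13] = 9. A witness is zzfyvyfzz at positions 2,4,7,8,9,10,11,12,13.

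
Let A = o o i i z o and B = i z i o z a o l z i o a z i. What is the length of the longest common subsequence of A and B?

Backtracking the LCS table gives one alignment: o (A1,B4) → o (A2,B7) → i (A3,B10) → i (A4,B14).
So the longest common subsequence has length 4.

4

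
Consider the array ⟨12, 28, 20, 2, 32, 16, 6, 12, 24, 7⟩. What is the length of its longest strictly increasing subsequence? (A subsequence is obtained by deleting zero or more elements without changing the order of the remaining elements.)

4

Let dp[i] be the longest increasing subsequence ending at position i. Then dp = [1, 2, 2, 1, 3, 2, 2, 3, 4, 3].
The maximum is 4; one witness is 2, 6, 12, 24 at positions 4,7,8,9.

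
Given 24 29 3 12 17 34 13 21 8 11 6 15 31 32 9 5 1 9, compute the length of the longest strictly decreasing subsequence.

Let dp[i] be the longest decreasing subsequence ending at position i. Then dp = [1, 1, 2, 2, 2, 1, 3, 2, 4, 4, 5, 3, 2, 2, 5, 6, 7, 5].
The maximum is 7; one witness is 24, 17, 13, 8, 6, 5, 1 at positions 1,5,7,9,11,16,17.

7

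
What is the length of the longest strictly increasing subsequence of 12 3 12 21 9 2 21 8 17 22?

4

Let dp[i] be the longest increasing subsequence ending at position i. Then dp = [1, 1, 2, 3, 2, 1, 3, 2, 3, 4].
The maximum is 4; one witness is 3, 12, 21, 22 at positions 2,3,4,10.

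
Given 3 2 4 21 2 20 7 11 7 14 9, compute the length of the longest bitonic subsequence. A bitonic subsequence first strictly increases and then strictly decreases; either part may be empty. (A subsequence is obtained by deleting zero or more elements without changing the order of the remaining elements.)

Let inc[i] be the LIS ending at i and dec[i] the longest strictly decreasing subsequence starting at i. inc = [1, 1, 2, 3, 1, 3, 3, 4, 3, 5, 4], dec = [2, 1, 2, 4, 1, 3, 1, 2, 1, 2, 1].
max_i inc[i]+dec[i]−1 = 6, with one witness 3, 4, 21, 20, 14, 9.

6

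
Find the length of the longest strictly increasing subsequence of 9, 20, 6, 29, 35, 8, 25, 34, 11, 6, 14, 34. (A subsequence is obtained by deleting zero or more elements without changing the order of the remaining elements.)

5

One longest increasing subsequence is 6, 8, 11, 14, 34 (positions 3,6,9,11,12), of length 5; no longer one exists.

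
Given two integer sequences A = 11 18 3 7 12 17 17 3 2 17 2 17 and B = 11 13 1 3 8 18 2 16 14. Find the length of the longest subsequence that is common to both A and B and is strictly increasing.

2

A longest common strictly increasing subsequence is 11, 18 (length 2); it appears in order in both A and B, and no longer such subsequence exists.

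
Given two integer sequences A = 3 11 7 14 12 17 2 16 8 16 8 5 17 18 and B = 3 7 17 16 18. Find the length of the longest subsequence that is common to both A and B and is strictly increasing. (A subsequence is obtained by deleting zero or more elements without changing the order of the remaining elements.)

4

A longest common strictly increasing subsequence is 3, 7, 17, 18 (length 4); it appears in order in both A and B, and no longer such subsequence exists.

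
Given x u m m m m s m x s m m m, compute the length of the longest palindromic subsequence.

9

One longest palindromic subsequence is mmmsxsmmm (positions 3,4,5,7,9,10,11,12,13); it reads the same forward and backward, and the interval DP gives dp[1][13] = 9.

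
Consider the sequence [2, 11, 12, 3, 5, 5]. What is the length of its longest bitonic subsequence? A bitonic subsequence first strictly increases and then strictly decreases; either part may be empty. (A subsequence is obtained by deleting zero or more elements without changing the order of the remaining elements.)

4

Let inc[i] be the LIS ending at i and dec[i] the longest strictly decreasing subsequence starting at i. inc = [1, 2, 3, 2, 3, 3], dec = [1, 2, 2, 1, 1, 1].
max_i inc[i]+dec[i]−1 = 4, with one witness 2, 11, 12, 5.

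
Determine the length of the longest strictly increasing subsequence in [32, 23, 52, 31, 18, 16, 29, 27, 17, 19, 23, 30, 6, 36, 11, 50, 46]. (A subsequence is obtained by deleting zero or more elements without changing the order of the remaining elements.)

Let dp[i] be the longest increasing subsequence ending at position i. Then dp = [1, 1, 2, 2, 1, 1, 2, 2, 2, 3, 4, 5, 1, 6, 2, 7, 7].
The maximum is 7; one witness is 16, 17, 19, 23, 30, 36, 50 at positions 6,9,10,11,12,14,16.

7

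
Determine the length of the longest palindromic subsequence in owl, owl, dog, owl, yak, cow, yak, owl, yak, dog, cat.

7

Using dp[i][j] = 2 + dp[i+1][j−1] if the ends match, else max(dp[i+1][j], dp[i][j−1]):
dp[1][11] = 7. A witness is dog owl yak cow yak owl dog at positions 3,4,5,6,7,8,10.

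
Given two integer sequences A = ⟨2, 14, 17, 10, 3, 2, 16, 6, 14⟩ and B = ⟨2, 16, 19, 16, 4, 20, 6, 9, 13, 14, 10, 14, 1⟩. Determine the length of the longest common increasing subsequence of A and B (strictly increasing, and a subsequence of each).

3

A longest common strictly increasing subsequence is 2, 6, 14 (length 3); it appears in order in both A and B, and no longer such subsequence exists.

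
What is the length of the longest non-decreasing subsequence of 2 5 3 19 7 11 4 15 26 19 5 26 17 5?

7

Let dp[i] be the longest non-decreasing subsequence ending at position i. Then dp = [1, 2, 2, 3, 3, 4, 3, 5, 6, 6, 4, 7, 6, 5].
The maximum is 7; one witness is 2, 5, 7, 11, 15, 26, 26 at positions 1,2,5,6,8,9,12.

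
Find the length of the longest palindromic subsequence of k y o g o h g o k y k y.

One longest palindromic subsequence is kyoghgoyk (positions 1,2,3,4,6,7,8,10,11); it reads the same forward and backward, and the interval DP gives dp[1][12] = 9.

9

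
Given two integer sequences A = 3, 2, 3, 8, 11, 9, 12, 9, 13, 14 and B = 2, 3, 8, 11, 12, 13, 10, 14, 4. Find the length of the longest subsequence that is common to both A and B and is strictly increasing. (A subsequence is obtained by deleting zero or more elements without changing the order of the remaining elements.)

7

A longest common strictly increasing subsequence is 2, 3, 8, 11, 12, 13, 14 (length 7); it appears in order in both A and B, and no longer such subsequence exists.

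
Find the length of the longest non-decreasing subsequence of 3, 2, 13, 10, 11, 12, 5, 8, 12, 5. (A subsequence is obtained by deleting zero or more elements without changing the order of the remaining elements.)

5

Scanning left to right, the best length ending at each element is: 3→1, 2→1, 13→2, 10→2, 11→3, 12→4, 5→2, 8→3, 12→5, 5→3.
So the longest non-decreasing subsequence has length 5, e.g. 3, 10, 11, 12, 12.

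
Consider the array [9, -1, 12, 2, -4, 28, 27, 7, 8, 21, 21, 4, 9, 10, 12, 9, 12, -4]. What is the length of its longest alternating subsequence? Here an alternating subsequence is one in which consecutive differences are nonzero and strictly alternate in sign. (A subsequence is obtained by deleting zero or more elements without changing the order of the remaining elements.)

Track the best alternating length ending on an up-step vs a down-step at each position: up/down = 1/1, 1/2, 3/1, 3/4, 1/4, 5/1, 5/6, 5/6, 7/6, 7/6, 7/6, 5/8, 9/8, 9/8, 9/8, 9/10, 11/8, 1/12.
The maximum over both is 12; one such subsequence is 9, -1, 12, 2, 28, 7, 8, 4, 10, 9, 12, -4.

12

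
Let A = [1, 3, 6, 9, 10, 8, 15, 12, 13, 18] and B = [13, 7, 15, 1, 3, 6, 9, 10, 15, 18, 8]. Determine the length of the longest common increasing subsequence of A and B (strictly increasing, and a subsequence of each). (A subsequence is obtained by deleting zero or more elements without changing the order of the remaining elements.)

7

For each value that appears in both, track the longest common increasing run ending there.
The best achievable length is 7; one witness is 1, 3, 6, 9, 10, 15, 18 (A-positions 1,2,3,4,5,7,10, B-positions 4,5,6,7,8,9,10).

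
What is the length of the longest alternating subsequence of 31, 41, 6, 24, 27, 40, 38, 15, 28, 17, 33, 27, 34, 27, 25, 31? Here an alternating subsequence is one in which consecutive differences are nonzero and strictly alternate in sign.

12

Track the best alternating length ending on an up-step vs a down-step at each position: up/down = 1/1, 2/1, 1/3, 4/3, 4/3, 4/3, 4/5, 4/5, 6/5, 6/7, 8/5, 8/9, 10/5, 8/11, 8/11, 12/11.
The maximum over both is 12; one such subsequence is 31, 41, 6, 24, 15, 28, 17, 33, 27, 34, 27, 31.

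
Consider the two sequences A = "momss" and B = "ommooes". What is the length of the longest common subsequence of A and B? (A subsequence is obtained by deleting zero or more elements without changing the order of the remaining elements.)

A longest common subsequence is mos (length 3); the LCS DP confirms no longer common subsequence exists.

3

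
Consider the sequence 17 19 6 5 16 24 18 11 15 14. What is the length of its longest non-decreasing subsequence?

Scanning left to right, the best length ending at each element is: 17→1, 19→2, 6→1, 5→1, 16→2, 24→3, 18→3, 11→2, 15→3, 14→3.
So the longest non-decreasing subsequence has length 3, e.g. 17, 19, 24.

3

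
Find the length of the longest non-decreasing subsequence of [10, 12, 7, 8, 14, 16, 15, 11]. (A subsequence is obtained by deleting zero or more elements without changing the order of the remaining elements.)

Let dp[i] be the longest non-decreasing subsequence ending at position i. Then dp = [1, 2, 1, 2, 3, 4, 4, 3].
The maximum is 4; one witness is 10, 12, 14, 16 at positions 1,2,5,6.

4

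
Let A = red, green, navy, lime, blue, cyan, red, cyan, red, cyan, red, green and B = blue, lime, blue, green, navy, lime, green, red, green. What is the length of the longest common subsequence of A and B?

5

Backtracking the LCS table gives one alignment: green (A2,B4) → navy (A3,B5) → lime (A4,B6) → red (A11,B8) → green (A12,B9).
So the longest common subsequence has length 5.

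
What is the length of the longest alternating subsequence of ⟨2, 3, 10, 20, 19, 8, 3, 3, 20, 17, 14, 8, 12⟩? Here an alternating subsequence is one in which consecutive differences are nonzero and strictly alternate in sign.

6

Track the best alternating length ending on an up-step vs a down-step at each position: up/down = 1/1, 2/1, 2/1, 2/1, 2/3, 2/3, 2/3, 2/3, 4/1, 4/5, 4/5, 4/5, 6/5.
The maximum over both is 6; one such subsequence is 2, 20, 19, 20, 8, 12.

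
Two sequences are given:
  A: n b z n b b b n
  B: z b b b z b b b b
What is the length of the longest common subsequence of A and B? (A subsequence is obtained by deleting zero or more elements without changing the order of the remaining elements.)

A longest common subsequence is bzbbb (length 5); the LCS DP confirms no longer common subsequence exists.

5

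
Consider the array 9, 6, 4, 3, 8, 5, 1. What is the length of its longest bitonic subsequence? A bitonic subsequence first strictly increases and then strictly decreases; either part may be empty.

5

One longest bitonic subsequence is 9, 6, 4, 3, 1 (positions 1,2,3,4,7): it rises to 9 then falls. Length 5 is optimal.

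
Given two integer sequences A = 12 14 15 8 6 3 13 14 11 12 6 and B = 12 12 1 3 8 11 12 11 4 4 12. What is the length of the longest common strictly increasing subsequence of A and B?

A longest common strictly increasing subsequence is 3, 11, 12 (length 3); it appears in order in both A and B, and no longer such subsequence exists.

3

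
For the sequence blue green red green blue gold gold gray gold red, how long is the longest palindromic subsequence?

5

Using dp[i][j] = 2 + dp[i+1][j−1] if the ends match, else max(dp[i+1][j], dp[i][j−1]):
dp[1][10] = 5. A witness is red gold gray gold red at positions 3,6,8,9,10.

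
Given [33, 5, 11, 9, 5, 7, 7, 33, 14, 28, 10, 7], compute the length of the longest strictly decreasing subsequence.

4

Let dp[i] be the longest decreasing subsequence ending at position i. Then dp = [1, 2, 2, 3, 4, 4, 4, 1, 2, 2, 3, 4].
The maximum is 4; one witness is 33, 11, 9, 5 at positions 1,3,4,5.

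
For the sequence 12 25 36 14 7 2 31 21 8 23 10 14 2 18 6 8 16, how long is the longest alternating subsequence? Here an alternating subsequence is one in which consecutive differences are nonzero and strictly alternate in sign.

12

Track the best alternating length ending on an up-step vs a down-step at each position: up/down = 1/1, 2/1, 2/1, 2/3, 1/3, 1/3, 4/3, 4/5, 4/5, 6/5, 6/7, 8/7, 1/9, 10/7, 10/11, 12/11, 12/11.
The maximum over both is 12; one such subsequence is 12, 25, 14, 31, 21, 23, 10, 14, 2, 18, 6, 8.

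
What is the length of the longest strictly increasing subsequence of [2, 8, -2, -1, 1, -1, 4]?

4

Let dp[i] be the longest increasing subsequence ending at position i. Then dp = [1, 2, 1, 2, 3, 2, 4].
The maximum is 4; one witness is -2, -1, 1, 4 at positions 3,4,5,7.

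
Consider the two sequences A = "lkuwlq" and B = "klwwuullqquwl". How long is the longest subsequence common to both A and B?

4

A longest common subsequence is luwl (length 4); the LCS DP confirms no longer common subsequence exists.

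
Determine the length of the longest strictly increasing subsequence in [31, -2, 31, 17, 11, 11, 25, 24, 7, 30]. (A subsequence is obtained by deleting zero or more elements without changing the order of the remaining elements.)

Scanning left to right, the best length ending at each element is: 31→1, -2→1, 31→2, 17→2, 11→2, 11→2, 25→3, 24→3, 7→2, 30→4.
So the longest increasing subsequence has length 4, e.g. -2, 17, 25, 30.

4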